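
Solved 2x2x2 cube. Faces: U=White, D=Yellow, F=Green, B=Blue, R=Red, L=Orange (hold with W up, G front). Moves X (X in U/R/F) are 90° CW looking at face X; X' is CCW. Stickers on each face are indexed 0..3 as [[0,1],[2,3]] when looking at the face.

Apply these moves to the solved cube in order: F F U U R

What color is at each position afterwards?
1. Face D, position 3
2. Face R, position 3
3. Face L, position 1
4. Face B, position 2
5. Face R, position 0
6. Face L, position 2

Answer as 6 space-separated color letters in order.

Answer: G R R Y O O

Derivation:
After move 1 (F): F=GGGG U=WWOO R=WRWR D=RRYY L=OYOY
After move 2 (F): F=GGGG U=WWYY R=OROR D=WWYY L=OROR
After move 3 (U): U=YWYW F=ORGG R=BBOR B=ORBB L=GGOR
After move 4 (U): U=YYWW F=BBGG R=OROR B=GGBB L=OROR
After move 5 (R): R=OORR U=YBWG F=BWGY D=WBYG B=WGYB
Query 1: D[3] = G
Query 2: R[3] = R
Query 3: L[1] = R
Query 4: B[2] = Y
Query 5: R[0] = O
Query 6: L[2] = O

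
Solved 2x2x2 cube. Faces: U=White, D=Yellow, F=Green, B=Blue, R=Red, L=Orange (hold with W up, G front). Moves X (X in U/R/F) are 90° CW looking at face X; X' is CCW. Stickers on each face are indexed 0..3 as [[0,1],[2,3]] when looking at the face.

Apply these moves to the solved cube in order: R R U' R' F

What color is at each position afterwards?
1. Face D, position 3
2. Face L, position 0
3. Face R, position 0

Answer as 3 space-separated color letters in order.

After move 1 (R): R=RRRR U=WGWG F=GYGY D=YBYB B=WBWB
After move 2 (R): R=RRRR U=WYWY F=GBGB D=YWYW B=GBGB
After move 3 (U'): U=YYWW F=OOGB R=GBRR B=RRGB L=GBOO
After move 4 (R'): R=BRGR U=YGWR F=OYGW D=YOYB B=WRWB
After move 5 (F): F=GOWY U=YGOB R=WRRR D=GBYB L=GYOO
Query 1: D[3] = B
Query 2: L[0] = G
Query 3: R[0] = W

Answer: B G W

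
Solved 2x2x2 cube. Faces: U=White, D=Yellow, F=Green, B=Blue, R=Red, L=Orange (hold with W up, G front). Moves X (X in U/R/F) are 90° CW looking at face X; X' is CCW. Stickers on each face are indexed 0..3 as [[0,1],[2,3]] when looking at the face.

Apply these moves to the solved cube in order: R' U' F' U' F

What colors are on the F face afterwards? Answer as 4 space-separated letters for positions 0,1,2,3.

After move 1 (R'): R=RRRR U=WBWB F=GWGW D=YGYG B=YBYB
After move 2 (U'): U=BBWW F=OOGW R=GWRR B=RRYB L=YBOO
After move 3 (F'): F=OWOG U=BBGR R=GWYR D=BOYG L=YWOW
After move 4 (U'): U=BRBG F=YWOG R=OWYR B=GWYB L=RROW
After move 5 (F): F=OYGW U=BRWR R=BWGR D=YOYG L=RBOO
Query: F face = OYGW

Answer: O Y G W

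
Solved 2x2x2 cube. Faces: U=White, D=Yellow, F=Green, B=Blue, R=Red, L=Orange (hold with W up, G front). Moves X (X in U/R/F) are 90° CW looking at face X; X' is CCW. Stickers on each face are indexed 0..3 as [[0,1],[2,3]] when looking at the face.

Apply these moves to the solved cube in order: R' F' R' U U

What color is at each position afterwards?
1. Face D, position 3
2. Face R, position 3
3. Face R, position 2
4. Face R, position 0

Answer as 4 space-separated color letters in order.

After move 1 (R'): R=RRRR U=WBWB F=GWGW D=YGYG B=YBYB
After move 2 (F'): F=WWGG U=WBRR R=GRYR D=OOYG L=OBOW
After move 3 (R'): R=RRGY U=WYRY F=WBGR D=OWYG B=GBOB
After move 4 (U): U=RWYY F=RRGR R=GBGY B=OBOB L=WBOW
After move 5 (U): U=YRYW F=GBGR R=OBGY B=WBOB L=RROW
Query 1: D[3] = G
Query 2: R[3] = Y
Query 3: R[2] = G
Query 4: R[0] = O

Answer: G Y G O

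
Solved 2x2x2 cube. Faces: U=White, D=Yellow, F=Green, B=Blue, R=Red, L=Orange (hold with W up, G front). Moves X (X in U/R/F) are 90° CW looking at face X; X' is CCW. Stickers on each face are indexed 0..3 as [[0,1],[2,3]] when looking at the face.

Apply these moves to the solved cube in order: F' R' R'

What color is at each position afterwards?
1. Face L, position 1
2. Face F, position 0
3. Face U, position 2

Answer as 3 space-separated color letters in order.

Answer: W G R

Derivation:
After move 1 (F'): F=GGGG U=WWRR R=YRYR D=OOYY L=OWOW
After move 2 (R'): R=RRYY U=WBRB F=GWGR D=OGYG B=YBOB
After move 3 (R'): R=RYRY U=WORY F=GBGB D=OWYR B=GBGB
Query 1: L[1] = W
Query 2: F[0] = G
Query 3: U[2] = R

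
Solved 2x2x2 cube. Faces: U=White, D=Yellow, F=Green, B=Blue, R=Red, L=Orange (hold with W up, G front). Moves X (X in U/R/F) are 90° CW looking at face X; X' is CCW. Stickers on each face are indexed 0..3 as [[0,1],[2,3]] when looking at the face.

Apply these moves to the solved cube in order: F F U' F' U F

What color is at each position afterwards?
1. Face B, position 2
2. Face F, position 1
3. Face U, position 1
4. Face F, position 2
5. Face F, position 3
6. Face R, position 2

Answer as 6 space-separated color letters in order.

Answer: B W W G G Y

Derivation:
After move 1 (F): F=GGGG U=WWOO R=WRWR D=RRYY L=OYOY
After move 2 (F): F=GGGG U=WWYY R=OROR D=WWYY L=OROR
After move 3 (U'): U=WYWY F=ORGG R=GGOR B=ORBB L=BBOR
After move 4 (F'): F=RGOG U=WYGO R=WGWR D=BRYY L=BYOW
After move 5 (U): U=GWOY F=WGOG R=ORWR B=BYBB L=RGOW
After move 6 (F): F=OWGG U=GWWG R=ORYR D=WOYY L=RBOR
Query 1: B[2] = B
Query 2: F[1] = W
Query 3: U[1] = W
Query 4: F[2] = G
Query 5: F[3] = G
Query 6: R[2] = Y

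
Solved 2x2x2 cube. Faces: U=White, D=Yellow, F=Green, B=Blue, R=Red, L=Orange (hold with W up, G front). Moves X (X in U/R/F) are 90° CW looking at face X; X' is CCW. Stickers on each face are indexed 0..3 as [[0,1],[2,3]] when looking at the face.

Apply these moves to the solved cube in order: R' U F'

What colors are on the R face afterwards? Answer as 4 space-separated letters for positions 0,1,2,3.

Answer: G B Y R

Derivation:
After move 1 (R'): R=RRRR U=WBWB F=GWGW D=YGYG B=YBYB
After move 2 (U): U=WWBB F=RRGW R=YBRR B=OOYB L=GWOO
After move 3 (F'): F=RWRG U=WWYR R=GBYR D=WOYG L=GBOB
Query: R face = GBYR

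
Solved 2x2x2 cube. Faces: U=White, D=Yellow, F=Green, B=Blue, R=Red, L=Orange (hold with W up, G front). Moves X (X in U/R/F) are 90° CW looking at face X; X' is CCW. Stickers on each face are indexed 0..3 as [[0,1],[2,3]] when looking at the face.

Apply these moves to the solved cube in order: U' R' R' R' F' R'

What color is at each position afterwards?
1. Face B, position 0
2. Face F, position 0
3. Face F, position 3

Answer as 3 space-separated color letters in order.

After move 1 (U'): U=WWWW F=OOGG R=GGRR B=RRBB L=BBOO
After move 2 (R'): R=GRGR U=WBWR F=OWGW D=YOYG B=YRYB
After move 3 (R'): R=RRGG U=WYWY F=OBGR D=YWYW B=GROB
After move 4 (R'): R=RGRG U=WOWG F=OYGY D=YBYR B=WRWB
After move 5 (F'): F=YYOG U=WORR R=BGYG D=BOYR L=BGOW
After move 6 (R'): R=GGBY U=WWRW F=YOOR D=BYYG B=RROB
Query 1: B[0] = R
Query 2: F[0] = Y
Query 3: F[3] = R

Answer: R Y R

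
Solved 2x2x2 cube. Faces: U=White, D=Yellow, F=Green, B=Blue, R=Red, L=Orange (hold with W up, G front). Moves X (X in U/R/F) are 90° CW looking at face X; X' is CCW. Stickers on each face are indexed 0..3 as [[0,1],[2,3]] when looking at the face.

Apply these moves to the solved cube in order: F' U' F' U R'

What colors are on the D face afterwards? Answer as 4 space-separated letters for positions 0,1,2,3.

After move 1 (F'): F=GGGG U=WWRR R=YRYR D=OOYY L=OWOW
After move 2 (U'): U=WRWR F=OWGG R=GGYR B=YRBB L=BBOW
After move 3 (F'): F=WGOG U=WRGY R=OGOR D=BWYY L=BROW
After move 4 (U): U=GWYR F=OGOG R=YROR B=BRBB L=WGOW
After move 5 (R'): R=RRYO U=GBYB F=OWOR D=BGYG B=YRWB
Query: D face = BGYG

Answer: B G Y G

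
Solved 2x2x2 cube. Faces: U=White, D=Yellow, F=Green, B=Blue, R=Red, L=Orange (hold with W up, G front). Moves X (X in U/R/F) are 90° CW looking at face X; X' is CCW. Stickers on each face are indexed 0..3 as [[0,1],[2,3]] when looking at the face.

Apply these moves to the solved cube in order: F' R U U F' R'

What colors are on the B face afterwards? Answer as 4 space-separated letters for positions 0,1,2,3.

Answer: B O W B

Derivation:
After move 1 (F'): F=GGGG U=WWRR R=YRYR D=OOYY L=OWOW
After move 2 (R): R=YYRR U=WGRG F=GOGY D=OBYB B=RBWB
After move 3 (U): U=RWGG F=YYGY R=RBRR B=OWWB L=GOOW
After move 4 (U): U=GRGW F=RBGY R=OWRR B=GOWB L=YYOW
After move 5 (F'): F=BYRG U=GROR R=BWOR D=YWYB L=YWOG
After move 6 (R'): R=WRBO U=GWOG F=BRRR D=YYYG B=BOWB
Query: B face = BOWB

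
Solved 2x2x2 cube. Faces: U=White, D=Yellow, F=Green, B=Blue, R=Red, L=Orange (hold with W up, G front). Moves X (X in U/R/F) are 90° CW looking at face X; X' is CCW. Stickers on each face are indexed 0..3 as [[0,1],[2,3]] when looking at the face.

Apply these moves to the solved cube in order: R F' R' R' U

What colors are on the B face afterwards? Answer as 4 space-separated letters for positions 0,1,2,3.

Answer: O G Y B

Derivation:
After move 1 (R): R=RRRR U=WGWG F=GYGY D=YBYB B=WBWB
After move 2 (F'): F=YYGG U=WGRR R=BRYR D=OOYB L=OGOW
After move 3 (R'): R=RRBY U=WWRW F=YGGR D=OYYG B=BBOB
After move 4 (R'): R=RYRB U=WORB F=YWGW D=OGYR B=GBYB
After move 5 (U): U=RWBO F=RYGW R=GBRB B=OGYB L=YWOW
Query: B face = OGYB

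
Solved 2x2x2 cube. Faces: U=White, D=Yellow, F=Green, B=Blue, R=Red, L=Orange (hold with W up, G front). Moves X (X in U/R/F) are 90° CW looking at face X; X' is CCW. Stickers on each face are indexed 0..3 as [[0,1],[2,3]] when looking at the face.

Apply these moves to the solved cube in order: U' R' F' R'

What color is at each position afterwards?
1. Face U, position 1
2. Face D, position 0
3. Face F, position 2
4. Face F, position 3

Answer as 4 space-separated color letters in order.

After move 1 (U'): U=WWWW F=OOGG R=GGRR B=RRBB L=BBOO
After move 2 (R'): R=GRGR U=WBWR F=OWGW D=YOYG B=YRYB
After move 3 (F'): F=WWOG U=WBGG R=ORYR D=BOYG L=BROW
After move 4 (R'): R=RROY U=WYGY F=WBOG D=BWYG B=GROB
Query 1: U[1] = Y
Query 2: D[0] = B
Query 3: F[2] = O
Query 4: F[3] = G

Answer: Y B O G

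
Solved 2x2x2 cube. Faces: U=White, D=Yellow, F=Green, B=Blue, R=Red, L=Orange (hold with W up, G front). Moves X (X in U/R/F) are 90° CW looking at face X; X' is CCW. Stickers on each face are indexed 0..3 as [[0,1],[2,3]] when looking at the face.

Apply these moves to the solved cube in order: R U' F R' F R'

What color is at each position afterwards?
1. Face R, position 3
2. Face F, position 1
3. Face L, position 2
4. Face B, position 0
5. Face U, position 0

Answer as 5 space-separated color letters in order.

After move 1 (R): R=RRRR U=WGWG F=GYGY D=YBYB B=WBWB
After move 2 (U'): U=GGWW F=OOGY R=GYRR B=RRWB L=WBOO
After move 3 (F): F=GOYO U=GGOB R=WYWR D=RGYB L=WYOB
After move 4 (R'): R=YRWW U=GWOR F=GGYB D=ROYO B=BRGB
After move 5 (F): F=YGBG U=GWBY R=ORRW D=WYYO L=WROO
After move 6 (R'): R=RWOR U=GGBB F=YWBY D=WGYG B=ORYB
Query 1: R[3] = R
Query 2: F[1] = W
Query 3: L[2] = O
Query 4: B[0] = O
Query 5: U[0] = G

Answer: R W O O G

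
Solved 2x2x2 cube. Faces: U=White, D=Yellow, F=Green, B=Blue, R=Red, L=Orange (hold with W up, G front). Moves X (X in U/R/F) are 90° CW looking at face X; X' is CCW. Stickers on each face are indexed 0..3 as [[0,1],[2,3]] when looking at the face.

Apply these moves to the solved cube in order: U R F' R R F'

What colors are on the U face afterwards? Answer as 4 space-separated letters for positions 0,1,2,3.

After move 1 (U): U=WWWW F=RRGG R=BBRR B=OOBB L=GGOO
After move 2 (R): R=RBRB U=WRWG F=RYGY D=YBYO B=WOWB
After move 3 (F'): F=YYRG U=WRRR R=BBYB D=GOYO L=GGOW
After move 4 (R): R=YBBB U=WYRG F=YORO D=GWYW B=RORB
After move 5 (R): R=BYBB U=WORO F=YWRW D=GRYR B=GOYB
After move 6 (F'): F=WWYR U=WOBB R=RYGB D=GWYR L=GOOR
Query: U face = WOBB

Answer: W O B B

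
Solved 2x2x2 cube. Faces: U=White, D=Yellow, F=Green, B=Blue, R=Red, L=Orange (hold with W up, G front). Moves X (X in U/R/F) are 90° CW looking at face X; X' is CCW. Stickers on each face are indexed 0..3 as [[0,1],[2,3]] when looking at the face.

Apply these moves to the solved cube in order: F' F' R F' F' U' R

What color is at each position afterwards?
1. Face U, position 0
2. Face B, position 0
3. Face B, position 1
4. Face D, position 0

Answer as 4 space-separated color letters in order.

Answer: G B O G

Derivation:
After move 1 (F'): F=GGGG U=WWRR R=YRYR D=OOYY L=OWOW
After move 2 (F'): F=GGGG U=WWYY R=OROR D=WWYY L=OROR
After move 3 (R): R=OORR U=WGYG F=GWGY D=WBYB B=YBWB
After move 4 (F'): F=WYGG U=WGOR R=BOWR D=RRYB L=OGOY
After move 5 (F'): F=YGWG U=WGBW R=RORR D=GYYB L=OROO
After move 6 (U'): U=GWWB F=ORWG R=YGRR B=ROWB L=YBOO
After move 7 (R): R=RYRG U=GRWG F=OYWB D=GWYR B=BOWB
Query 1: U[0] = G
Query 2: B[0] = B
Query 3: B[1] = O
Query 4: D[0] = G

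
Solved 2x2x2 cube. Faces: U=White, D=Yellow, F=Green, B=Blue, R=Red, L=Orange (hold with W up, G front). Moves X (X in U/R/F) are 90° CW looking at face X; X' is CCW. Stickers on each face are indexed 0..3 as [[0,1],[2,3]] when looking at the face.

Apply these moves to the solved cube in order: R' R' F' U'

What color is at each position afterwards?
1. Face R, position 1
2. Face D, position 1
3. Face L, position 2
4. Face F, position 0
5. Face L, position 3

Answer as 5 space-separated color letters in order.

Answer: B O O O W

Derivation:
After move 1 (R'): R=RRRR U=WBWB F=GWGW D=YGYG B=YBYB
After move 2 (R'): R=RRRR U=WYWY F=GBGB D=YWYW B=GBGB
After move 3 (F'): F=BBGG U=WYRR R=WRYR D=OOYW L=OYOW
After move 4 (U'): U=YRWR F=OYGG R=BBYR B=WRGB L=GBOW
Query 1: R[1] = B
Query 2: D[1] = O
Query 3: L[2] = O
Query 4: F[0] = O
Query 5: L[3] = W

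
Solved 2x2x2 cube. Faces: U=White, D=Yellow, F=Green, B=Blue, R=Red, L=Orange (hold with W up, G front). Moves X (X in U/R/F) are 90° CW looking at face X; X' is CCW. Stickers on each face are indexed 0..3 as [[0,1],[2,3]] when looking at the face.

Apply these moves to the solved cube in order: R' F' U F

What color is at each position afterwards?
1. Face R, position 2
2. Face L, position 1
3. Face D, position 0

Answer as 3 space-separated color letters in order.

Answer: B O Y

Derivation:
After move 1 (R'): R=RRRR U=WBWB F=GWGW D=YGYG B=YBYB
After move 2 (F'): F=WWGG U=WBRR R=GRYR D=OOYG L=OBOW
After move 3 (U): U=RWRB F=GRGG R=YBYR B=OBYB L=WWOW
After move 4 (F): F=GGGR U=RWWW R=RBBR D=YYYG L=WOOO
Query 1: R[2] = B
Query 2: L[1] = O
Query 3: D[0] = Y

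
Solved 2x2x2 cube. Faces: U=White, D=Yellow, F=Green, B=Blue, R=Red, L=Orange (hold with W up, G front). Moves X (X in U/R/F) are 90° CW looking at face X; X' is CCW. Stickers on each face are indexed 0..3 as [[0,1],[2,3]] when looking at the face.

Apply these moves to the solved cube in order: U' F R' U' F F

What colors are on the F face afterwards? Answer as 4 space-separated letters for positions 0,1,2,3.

After move 1 (U'): U=WWWW F=OOGG R=GGRR B=RRBB L=BBOO
After move 2 (F): F=GOGO U=WWOB R=WGWR D=RGYY L=BYOY
After move 3 (R'): R=GRWW U=WBOR F=GWGB D=ROYO B=YRGB
After move 4 (U'): U=BRWO F=BYGB R=GWWW B=GRGB L=YROY
After move 5 (F): F=GBBY U=BRYR R=WWOW D=WGYO L=YROO
After move 6 (F): F=BGYB U=BROR R=YWRW D=OWYO L=YWOG
Query: F face = BGYB

Answer: B G Y B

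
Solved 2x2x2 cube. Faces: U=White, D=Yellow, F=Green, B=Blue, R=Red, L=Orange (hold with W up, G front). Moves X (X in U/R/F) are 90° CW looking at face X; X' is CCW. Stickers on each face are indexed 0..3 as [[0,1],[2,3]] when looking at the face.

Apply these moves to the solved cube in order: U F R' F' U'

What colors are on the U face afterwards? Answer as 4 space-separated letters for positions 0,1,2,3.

After move 1 (U): U=WWWW F=RRGG R=BBRR B=OOBB L=GGOO
After move 2 (F): F=GRGR U=WWOG R=WBWR D=RBYY L=GYOY
After move 3 (R'): R=BRWW U=WBOO F=GWGG D=RRYR B=YOBB
After move 4 (F'): F=WGGG U=WBBW R=RRRW D=YYYR L=GOOO
After move 5 (U'): U=BWWB F=GOGG R=WGRW B=RRBB L=YOOO
Query: U face = BWWB

Answer: B W W B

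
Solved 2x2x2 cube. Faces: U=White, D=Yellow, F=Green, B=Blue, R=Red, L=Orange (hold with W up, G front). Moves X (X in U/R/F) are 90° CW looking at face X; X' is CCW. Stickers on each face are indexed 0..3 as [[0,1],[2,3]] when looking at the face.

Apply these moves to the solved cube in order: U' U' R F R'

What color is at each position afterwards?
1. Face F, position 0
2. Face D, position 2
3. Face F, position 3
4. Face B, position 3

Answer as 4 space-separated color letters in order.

Answer: G Y R B

Derivation:
After move 1 (U'): U=WWWW F=OOGG R=GGRR B=RRBB L=BBOO
After move 2 (U'): U=WWWW F=BBGG R=OORR B=GGBB L=RROO
After move 3 (R): R=RORO U=WBWG F=BYGY D=YBYG B=WGWB
After move 4 (F): F=GBYY U=WBOR R=WOGO D=RRYG L=RYOB
After move 5 (R'): R=OOWG U=WWOW F=GBYR D=RBYY B=GGRB
Query 1: F[0] = G
Query 2: D[2] = Y
Query 3: F[3] = R
Query 4: B[3] = B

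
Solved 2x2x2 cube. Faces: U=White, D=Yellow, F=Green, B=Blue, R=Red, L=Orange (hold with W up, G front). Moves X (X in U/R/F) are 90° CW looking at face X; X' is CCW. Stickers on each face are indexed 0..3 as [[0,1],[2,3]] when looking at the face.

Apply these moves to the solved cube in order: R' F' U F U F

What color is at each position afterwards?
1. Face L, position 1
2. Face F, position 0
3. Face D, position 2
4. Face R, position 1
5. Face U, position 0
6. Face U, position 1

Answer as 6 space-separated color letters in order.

After move 1 (R'): R=RRRR U=WBWB F=GWGW D=YGYG B=YBYB
After move 2 (F'): F=WWGG U=WBRR R=GRYR D=OOYG L=OBOW
After move 3 (U): U=RWRB F=GRGG R=YBYR B=OBYB L=WWOW
After move 4 (F): F=GGGR U=RWWW R=RBBR D=YYYG L=WOOO
After move 5 (U): U=WRWW F=RBGR R=OBBR B=WOYB L=GGOO
After move 6 (F): F=GRRB U=WROG R=WBWR D=BOYG L=GYOY
Query 1: L[1] = Y
Query 2: F[0] = G
Query 3: D[2] = Y
Query 4: R[1] = B
Query 5: U[0] = W
Query 6: U[1] = R

Answer: Y G Y B W R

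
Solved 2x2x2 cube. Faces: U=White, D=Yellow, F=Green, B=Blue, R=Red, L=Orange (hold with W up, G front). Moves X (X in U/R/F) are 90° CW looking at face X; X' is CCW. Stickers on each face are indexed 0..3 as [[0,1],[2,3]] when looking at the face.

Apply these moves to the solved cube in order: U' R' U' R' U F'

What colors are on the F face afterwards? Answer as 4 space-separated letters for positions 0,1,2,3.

After move 1 (U'): U=WWWW F=OOGG R=GGRR B=RRBB L=BBOO
After move 2 (R'): R=GRGR U=WBWR F=OWGW D=YOYG B=YRYB
After move 3 (U'): U=BRWW F=BBGW R=OWGR B=GRYB L=YROO
After move 4 (R'): R=WROG U=BYWG F=BRGW D=YBYW B=GROB
After move 5 (U): U=WBGY F=WRGW R=GROG B=YROB L=BROO
After move 6 (F'): F=RWWG U=WBGO R=BRYG D=ROYW L=BYOG
Query: F face = RWWG

Answer: R W W G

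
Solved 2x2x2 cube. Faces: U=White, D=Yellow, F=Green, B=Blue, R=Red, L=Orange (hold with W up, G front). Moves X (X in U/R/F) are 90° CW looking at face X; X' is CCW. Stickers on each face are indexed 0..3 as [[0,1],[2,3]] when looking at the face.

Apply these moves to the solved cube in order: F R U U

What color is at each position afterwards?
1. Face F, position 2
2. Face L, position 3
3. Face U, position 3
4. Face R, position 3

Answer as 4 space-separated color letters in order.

After move 1 (F): F=GGGG U=WWOO R=WRWR D=RRYY L=OYOY
After move 2 (R): R=WWRR U=WGOG F=GRGY D=RBYB B=OBWB
After move 3 (U): U=OWGG F=WWGY R=OBRR B=OYWB L=GROY
After move 4 (U): U=GOGW F=OBGY R=OYRR B=GRWB L=WWOY
Query 1: F[2] = G
Query 2: L[3] = Y
Query 3: U[3] = W
Query 4: R[3] = R

Answer: G Y W R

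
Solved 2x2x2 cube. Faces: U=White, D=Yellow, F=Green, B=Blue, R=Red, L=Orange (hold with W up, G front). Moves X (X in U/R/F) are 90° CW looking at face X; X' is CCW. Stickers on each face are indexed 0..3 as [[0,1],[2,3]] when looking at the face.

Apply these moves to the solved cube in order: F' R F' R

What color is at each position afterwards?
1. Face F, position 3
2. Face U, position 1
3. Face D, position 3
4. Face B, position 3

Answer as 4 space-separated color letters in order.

Answer: B Y R B

Derivation:
After move 1 (F'): F=GGGG U=WWRR R=YRYR D=OOYY L=OWOW
After move 2 (R): R=YYRR U=WGRG F=GOGY D=OBYB B=RBWB
After move 3 (F'): F=OYGG U=WGYR R=BYOR D=WWYB L=OGOR
After move 4 (R): R=OBRY U=WYYG F=OWGB D=WWYR B=RBGB
Query 1: F[3] = B
Query 2: U[1] = Y
Query 3: D[3] = R
Query 4: B[3] = B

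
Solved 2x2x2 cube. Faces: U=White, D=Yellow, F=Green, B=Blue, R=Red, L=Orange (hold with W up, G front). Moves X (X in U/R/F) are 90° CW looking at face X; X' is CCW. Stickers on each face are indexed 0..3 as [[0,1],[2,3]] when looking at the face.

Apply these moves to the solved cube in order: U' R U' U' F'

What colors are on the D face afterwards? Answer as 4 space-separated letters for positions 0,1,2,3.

Answer: G O Y R

Derivation:
After move 1 (U'): U=WWWW F=OOGG R=GGRR B=RRBB L=BBOO
After move 2 (R): R=RGRG U=WOWG F=OYGY D=YBYR B=WRWB
After move 3 (U'): U=OGWW F=BBGY R=OYRG B=RGWB L=WROO
After move 4 (U'): U=GWOW F=WRGY R=BBRG B=OYWB L=RGOO
After move 5 (F'): F=RYWG U=GWBR R=BBYG D=GOYR L=RWOO
Query: D face = GOYR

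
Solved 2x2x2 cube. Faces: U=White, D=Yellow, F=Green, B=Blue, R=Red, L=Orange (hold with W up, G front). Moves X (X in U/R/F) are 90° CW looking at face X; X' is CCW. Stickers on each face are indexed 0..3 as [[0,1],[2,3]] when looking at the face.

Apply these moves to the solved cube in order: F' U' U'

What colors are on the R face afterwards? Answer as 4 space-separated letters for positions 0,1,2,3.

Answer: O W Y R

Derivation:
After move 1 (F'): F=GGGG U=WWRR R=YRYR D=OOYY L=OWOW
After move 2 (U'): U=WRWR F=OWGG R=GGYR B=YRBB L=BBOW
After move 3 (U'): U=RRWW F=BBGG R=OWYR B=GGBB L=YROW
Query: R face = OWYR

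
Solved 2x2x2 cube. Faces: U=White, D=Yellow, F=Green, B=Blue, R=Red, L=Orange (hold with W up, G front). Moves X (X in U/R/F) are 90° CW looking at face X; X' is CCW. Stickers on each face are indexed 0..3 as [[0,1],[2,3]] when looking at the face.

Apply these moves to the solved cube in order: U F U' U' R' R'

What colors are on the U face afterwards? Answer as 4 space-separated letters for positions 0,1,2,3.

Answer: G B W Y

Derivation:
After move 1 (U): U=WWWW F=RRGG R=BBRR B=OOBB L=GGOO
After move 2 (F): F=GRGR U=WWOG R=WBWR D=RBYY L=GYOY
After move 3 (U'): U=WGWO F=GYGR R=GRWR B=WBBB L=OOOY
After move 4 (U'): U=GOWW F=OOGR R=GYWR B=GRBB L=WBOY
After move 5 (R'): R=YRGW U=GBWG F=OOGW D=ROYR B=YRBB
After move 6 (R'): R=RWYG U=GBWY F=OBGG D=ROYW B=RROB
Query: U face = GBWY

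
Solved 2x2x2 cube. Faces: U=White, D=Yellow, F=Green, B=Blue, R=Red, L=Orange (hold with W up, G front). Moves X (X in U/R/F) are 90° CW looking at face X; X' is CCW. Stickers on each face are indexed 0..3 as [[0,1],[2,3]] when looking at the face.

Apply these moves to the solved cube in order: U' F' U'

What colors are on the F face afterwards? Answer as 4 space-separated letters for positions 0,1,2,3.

Answer: B W O G

Derivation:
After move 1 (U'): U=WWWW F=OOGG R=GGRR B=RRBB L=BBOO
After move 2 (F'): F=OGOG U=WWGR R=YGYR D=BOYY L=BWOW
After move 3 (U'): U=WRWG F=BWOG R=OGYR B=YGBB L=RROW
Query: F face = BWOG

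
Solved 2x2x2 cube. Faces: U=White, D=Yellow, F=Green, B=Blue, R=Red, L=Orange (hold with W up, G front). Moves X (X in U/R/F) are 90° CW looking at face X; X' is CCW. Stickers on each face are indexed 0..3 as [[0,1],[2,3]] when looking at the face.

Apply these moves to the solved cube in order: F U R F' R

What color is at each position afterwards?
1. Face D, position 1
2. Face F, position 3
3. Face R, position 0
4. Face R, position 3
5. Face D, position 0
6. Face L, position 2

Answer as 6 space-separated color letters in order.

Answer: W O R B G O

Derivation:
After move 1 (F): F=GGGG U=WWOO R=WRWR D=RRYY L=OYOY
After move 2 (U): U=OWOW F=WRGG R=BBWR B=OYBB L=GGOY
After move 3 (R): R=WBRB U=OROG F=WRGY D=RBYO B=WYWB
After move 4 (F'): F=RYWG U=ORWR R=BBRB D=GYYO L=GGOO
After move 5 (R): R=RBBB U=OYWG F=RYWO D=GWYW B=RYRB
Query 1: D[1] = W
Query 2: F[3] = O
Query 3: R[0] = R
Query 4: R[3] = B
Query 5: D[0] = G
Query 6: L[2] = O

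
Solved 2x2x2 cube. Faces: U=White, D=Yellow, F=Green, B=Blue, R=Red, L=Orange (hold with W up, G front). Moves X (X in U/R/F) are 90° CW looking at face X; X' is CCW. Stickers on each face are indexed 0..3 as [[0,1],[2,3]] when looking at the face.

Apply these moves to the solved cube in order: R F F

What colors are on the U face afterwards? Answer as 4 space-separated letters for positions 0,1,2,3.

After move 1 (R): R=RRRR U=WGWG F=GYGY D=YBYB B=WBWB
After move 2 (F): F=GGYY U=WGOO R=WRGR D=RRYB L=OYOB
After move 3 (F): F=YGYG U=WGBY R=OROR D=GWYB L=OROR
Query: U face = WGBY

Answer: W G B Y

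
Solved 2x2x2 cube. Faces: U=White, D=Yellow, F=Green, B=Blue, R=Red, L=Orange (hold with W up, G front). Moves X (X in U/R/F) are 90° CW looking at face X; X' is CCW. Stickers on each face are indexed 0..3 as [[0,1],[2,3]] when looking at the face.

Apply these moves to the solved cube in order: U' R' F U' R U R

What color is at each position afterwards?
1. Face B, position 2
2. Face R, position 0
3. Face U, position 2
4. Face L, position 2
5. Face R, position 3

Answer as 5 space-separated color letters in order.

Answer: B R W O R

Derivation:
After move 1 (U'): U=WWWW F=OOGG R=GGRR B=RRBB L=BBOO
After move 2 (R'): R=GRGR U=WBWR F=OWGW D=YOYG B=YRYB
After move 3 (F): F=GOWW U=WBOB R=WRRR D=GGYG L=BYOO
After move 4 (U'): U=BBWO F=BYWW R=GORR B=WRYB L=YROO
After move 5 (R): R=RGRO U=BYWW F=BGWG D=GYYW B=ORBB
After move 6 (U): U=WBWY F=RGWG R=ORRO B=YRBB L=BGOO
After move 7 (R): R=ROOR U=WGWG F=RYWW D=GBYY B=YRBB
Query 1: B[2] = B
Query 2: R[0] = R
Query 3: U[2] = W
Query 4: L[2] = O
Query 5: R[3] = R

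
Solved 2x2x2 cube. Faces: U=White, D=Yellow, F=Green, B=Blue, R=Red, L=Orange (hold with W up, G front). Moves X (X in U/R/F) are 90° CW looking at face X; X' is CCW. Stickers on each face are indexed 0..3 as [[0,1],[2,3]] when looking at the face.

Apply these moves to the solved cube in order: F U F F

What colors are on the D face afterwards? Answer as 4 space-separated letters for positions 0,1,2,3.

After move 1 (F): F=GGGG U=WWOO R=WRWR D=RRYY L=OYOY
After move 2 (U): U=OWOW F=WRGG R=BBWR B=OYBB L=GGOY
After move 3 (F): F=GWGR U=OWYG R=OBWR D=WBYY L=GROR
After move 4 (F): F=GGRW U=OWRR R=YBGR D=WOYY L=GWOB
Query: D face = WOYY

Answer: W O Y Y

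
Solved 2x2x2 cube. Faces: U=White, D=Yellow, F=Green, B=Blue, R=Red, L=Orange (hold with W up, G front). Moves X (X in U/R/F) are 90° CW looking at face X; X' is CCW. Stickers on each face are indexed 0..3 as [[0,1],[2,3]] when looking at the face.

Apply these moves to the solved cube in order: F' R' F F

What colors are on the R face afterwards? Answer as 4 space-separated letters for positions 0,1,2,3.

Answer: W R W Y

Derivation:
After move 1 (F'): F=GGGG U=WWRR R=YRYR D=OOYY L=OWOW
After move 2 (R'): R=RRYY U=WBRB F=GWGR D=OGYG B=YBOB
After move 3 (F): F=GGRW U=WBWW R=RRBY D=YRYG L=OOOG
After move 4 (F): F=RGWG U=WBGO R=WRWY D=BRYG L=OYOR
Query: R face = WRWY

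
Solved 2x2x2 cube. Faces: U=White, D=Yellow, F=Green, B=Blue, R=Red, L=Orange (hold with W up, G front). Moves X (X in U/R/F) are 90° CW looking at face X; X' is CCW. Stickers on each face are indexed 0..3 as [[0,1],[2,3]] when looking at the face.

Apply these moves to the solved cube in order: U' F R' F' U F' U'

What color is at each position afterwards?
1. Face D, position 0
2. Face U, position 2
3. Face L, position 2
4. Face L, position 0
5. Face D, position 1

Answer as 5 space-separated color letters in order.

After move 1 (U'): U=WWWW F=OOGG R=GGRR B=RRBB L=BBOO
After move 2 (F): F=GOGO U=WWOB R=WGWR D=RGYY L=BYOY
After move 3 (R'): R=GRWW U=WBOR F=GWGB D=ROYO B=YRGB
After move 4 (F'): F=WBGG U=WBGW R=ORRW D=YYYO L=BROO
After move 5 (U): U=GWWB F=ORGG R=YRRW B=BRGB L=WBOO
After move 6 (F'): F=RGOG U=GWYR R=YRYW D=BOYO L=WBOW
After move 7 (U'): U=WRGY F=WBOG R=RGYW B=YRGB L=BROW
Query 1: D[0] = B
Query 2: U[2] = G
Query 3: L[2] = O
Query 4: L[0] = B
Query 5: D[1] = O

Answer: B G O B O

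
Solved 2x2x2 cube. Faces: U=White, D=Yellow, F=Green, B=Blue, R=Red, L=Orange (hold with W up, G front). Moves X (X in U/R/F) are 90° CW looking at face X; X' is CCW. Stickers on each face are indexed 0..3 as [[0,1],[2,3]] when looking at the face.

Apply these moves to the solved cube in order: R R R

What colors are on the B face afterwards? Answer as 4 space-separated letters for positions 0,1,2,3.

Answer: Y B Y B

Derivation:
After move 1 (R): R=RRRR U=WGWG F=GYGY D=YBYB B=WBWB
After move 2 (R): R=RRRR U=WYWY F=GBGB D=YWYW B=GBGB
After move 3 (R): R=RRRR U=WBWB F=GWGW D=YGYG B=YBYB
Query: B face = YBYB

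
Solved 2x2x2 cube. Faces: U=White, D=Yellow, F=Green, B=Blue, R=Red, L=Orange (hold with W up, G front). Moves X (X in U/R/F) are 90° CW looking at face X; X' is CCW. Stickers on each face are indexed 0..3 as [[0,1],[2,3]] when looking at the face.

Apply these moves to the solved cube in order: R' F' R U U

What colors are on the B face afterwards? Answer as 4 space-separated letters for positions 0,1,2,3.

Answer: W O B B

Derivation:
After move 1 (R'): R=RRRR U=WBWB F=GWGW D=YGYG B=YBYB
After move 2 (F'): F=WWGG U=WBRR R=GRYR D=OOYG L=OBOW
After move 3 (R): R=YGRR U=WWRG F=WOGG D=OYYY B=RBBB
After move 4 (U): U=RWGW F=YGGG R=RBRR B=OBBB L=WOOW
After move 5 (U): U=GRWW F=RBGG R=OBRR B=WOBB L=YGOW
Query: B face = WOBB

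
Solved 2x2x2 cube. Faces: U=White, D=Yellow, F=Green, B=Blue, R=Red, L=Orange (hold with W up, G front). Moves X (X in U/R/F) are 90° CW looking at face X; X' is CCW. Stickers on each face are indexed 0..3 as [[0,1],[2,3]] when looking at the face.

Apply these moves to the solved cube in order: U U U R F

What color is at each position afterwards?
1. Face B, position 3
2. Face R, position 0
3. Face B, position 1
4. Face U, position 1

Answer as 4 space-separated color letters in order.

After move 1 (U): U=WWWW F=RRGG R=BBRR B=OOBB L=GGOO
After move 2 (U): U=WWWW F=BBGG R=OORR B=GGBB L=RROO
After move 3 (U): U=WWWW F=OOGG R=GGRR B=RRBB L=BBOO
After move 4 (R): R=RGRG U=WOWG F=OYGY D=YBYR B=WRWB
After move 5 (F): F=GOYY U=WOOB R=WGGG D=RRYR L=BYOB
Query 1: B[3] = B
Query 2: R[0] = W
Query 3: B[1] = R
Query 4: U[1] = O

Answer: B W R O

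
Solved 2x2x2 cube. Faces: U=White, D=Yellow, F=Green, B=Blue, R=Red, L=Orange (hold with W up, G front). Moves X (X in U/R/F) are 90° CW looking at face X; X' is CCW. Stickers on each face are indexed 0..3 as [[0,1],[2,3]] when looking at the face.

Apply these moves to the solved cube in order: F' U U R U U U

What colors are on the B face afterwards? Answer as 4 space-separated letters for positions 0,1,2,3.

After move 1 (F'): F=GGGG U=WWRR R=YRYR D=OOYY L=OWOW
After move 2 (U): U=RWRW F=YRGG R=BBYR B=OWBB L=GGOW
After move 3 (U): U=RRWW F=BBGG R=OWYR B=GGBB L=YROW
After move 4 (R): R=YORW U=RBWG F=BOGY D=OBYG B=WGRB
After move 5 (U): U=WRGB F=YOGY R=WGRW B=YRRB L=BOOW
After move 6 (U): U=GWBR F=WGGY R=YRRW B=BORB L=YOOW
After move 7 (U): U=BGRW F=YRGY R=BORW B=YORB L=WGOW
Query: B face = YORB

Answer: Y O R B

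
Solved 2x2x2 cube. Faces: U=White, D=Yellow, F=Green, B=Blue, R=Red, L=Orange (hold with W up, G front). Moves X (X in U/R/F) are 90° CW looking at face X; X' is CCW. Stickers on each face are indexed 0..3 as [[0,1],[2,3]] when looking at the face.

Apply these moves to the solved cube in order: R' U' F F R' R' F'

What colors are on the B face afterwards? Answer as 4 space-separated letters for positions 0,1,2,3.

After move 1 (R'): R=RRRR U=WBWB F=GWGW D=YGYG B=YBYB
After move 2 (U'): U=BBWW F=OOGW R=GWRR B=RRYB L=YBOO
After move 3 (F): F=GOWO U=BBOB R=WWWR D=RGYG L=YYOG
After move 4 (F): F=WGOO U=BBGY R=OWBR D=WWYG L=YROG
After move 5 (R'): R=WROB U=BYGR F=WBOY D=WGYO B=GRWB
After move 6 (R'): R=RBWO U=BWGG F=WYOR D=WBYY B=ORGB
After move 7 (F'): F=YRWO U=BWRW R=BBWO D=RGYY L=YGOG
Query: B face = ORGB

Answer: O R G B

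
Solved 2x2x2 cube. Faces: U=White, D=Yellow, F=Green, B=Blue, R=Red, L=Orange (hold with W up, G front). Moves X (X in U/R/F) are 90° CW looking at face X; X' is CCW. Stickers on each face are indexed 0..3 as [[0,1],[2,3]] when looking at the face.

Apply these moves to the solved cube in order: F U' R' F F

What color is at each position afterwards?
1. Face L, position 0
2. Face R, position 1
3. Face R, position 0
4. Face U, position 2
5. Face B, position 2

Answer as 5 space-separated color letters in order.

Answer: B R Y Y R

Derivation:
After move 1 (F): F=GGGG U=WWOO R=WRWR D=RRYY L=OYOY
After move 2 (U'): U=WOWO F=OYGG R=GGWR B=WRBB L=BBOY
After move 3 (R'): R=GRGW U=WBWW F=OOGO D=RYYG B=YRRB
After move 4 (F): F=GOOO U=WBYB R=WRWW D=GGYG L=BROY
After move 5 (F): F=OGOO U=WBYR R=YRBW D=WWYG L=BGOG
Query 1: L[0] = B
Query 2: R[1] = R
Query 3: R[0] = Y
Query 4: U[2] = Y
Query 5: B[2] = R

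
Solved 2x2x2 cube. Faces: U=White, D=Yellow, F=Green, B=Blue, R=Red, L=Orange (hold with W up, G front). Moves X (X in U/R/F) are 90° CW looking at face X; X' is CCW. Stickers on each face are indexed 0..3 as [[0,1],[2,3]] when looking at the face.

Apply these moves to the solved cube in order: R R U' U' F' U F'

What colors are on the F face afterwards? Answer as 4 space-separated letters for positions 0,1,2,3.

Answer: O G W G

Derivation:
After move 1 (R): R=RRRR U=WGWG F=GYGY D=YBYB B=WBWB
After move 2 (R): R=RRRR U=WYWY F=GBGB D=YWYW B=GBGB
After move 3 (U'): U=YYWW F=OOGB R=GBRR B=RRGB L=GBOO
After move 4 (U'): U=YWYW F=GBGB R=OORR B=GBGB L=RROO
After move 5 (F'): F=BBGG U=YWOR R=WOYR D=ROYW L=RWOY
After move 6 (U): U=OYRW F=WOGG R=GBYR B=RWGB L=BBOY
After move 7 (F'): F=OGWG U=OYGY R=OBRR D=BYYW L=BWOR
Query: F face = OGWG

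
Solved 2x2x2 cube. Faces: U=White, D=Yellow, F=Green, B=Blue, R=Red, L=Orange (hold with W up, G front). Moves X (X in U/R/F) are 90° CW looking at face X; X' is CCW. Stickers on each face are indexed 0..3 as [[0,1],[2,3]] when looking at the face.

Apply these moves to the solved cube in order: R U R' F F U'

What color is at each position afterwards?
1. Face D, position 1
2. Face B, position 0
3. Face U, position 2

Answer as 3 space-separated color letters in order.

After move 1 (R): R=RRRR U=WGWG F=GYGY D=YBYB B=WBWB
After move 2 (U): U=WWGG F=RRGY R=WBRR B=OOWB L=GYOO
After move 3 (R'): R=BRWR U=WWGO F=RWGG D=YRYY B=BOBB
After move 4 (F): F=GRGW U=WWOY R=GROR D=WBYY L=GYOR
After move 5 (F): F=GGWR U=WWRY R=ORYR D=OGYY L=GWOB
After move 6 (U'): U=WYWR F=GWWR R=GGYR B=ORBB L=BOOB
Query 1: D[1] = G
Query 2: B[0] = O
Query 3: U[2] = W

Answer: G O W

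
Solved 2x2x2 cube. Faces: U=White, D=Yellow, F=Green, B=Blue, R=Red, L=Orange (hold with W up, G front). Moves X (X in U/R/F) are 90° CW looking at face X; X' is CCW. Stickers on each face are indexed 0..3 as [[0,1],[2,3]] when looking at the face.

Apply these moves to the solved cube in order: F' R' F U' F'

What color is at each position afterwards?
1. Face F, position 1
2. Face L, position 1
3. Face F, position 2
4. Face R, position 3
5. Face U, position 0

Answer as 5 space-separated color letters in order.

Answer: W W O Y B

Derivation:
After move 1 (F'): F=GGGG U=WWRR R=YRYR D=OOYY L=OWOW
After move 2 (R'): R=RRYY U=WBRB F=GWGR D=OGYG B=YBOB
After move 3 (F): F=GGRW U=WBWW R=RRBY D=YRYG L=OOOG
After move 4 (U'): U=BWWW F=OORW R=GGBY B=RROB L=YBOG
After move 5 (F'): F=OWOR U=BWGB R=RGYY D=BGYG L=YWOW
Query 1: F[1] = W
Query 2: L[1] = W
Query 3: F[2] = O
Query 4: R[3] = Y
Query 5: U[0] = B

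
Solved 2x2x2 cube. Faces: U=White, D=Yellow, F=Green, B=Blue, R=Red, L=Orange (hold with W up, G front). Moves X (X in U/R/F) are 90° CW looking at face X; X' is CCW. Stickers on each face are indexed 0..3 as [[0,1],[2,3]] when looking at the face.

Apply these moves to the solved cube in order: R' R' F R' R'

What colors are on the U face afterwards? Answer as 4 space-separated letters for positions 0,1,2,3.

After move 1 (R'): R=RRRR U=WBWB F=GWGW D=YGYG B=YBYB
After move 2 (R'): R=RRRR U=WYWY F=GBGB D=YWYW B=GBGB
After move 3 (F): F=GGBB U=WYOO R=WRYR D=RRYW L=OYOW
After move 4 (R'): R=RRWY U=WGOG F=GYBO D=RGYB B=WBRB
After move 5 (R'): R=RYRW U=WROW F=GGBG D=RYYO B=BBGB
Query: U face = WROW

Answer: W R O W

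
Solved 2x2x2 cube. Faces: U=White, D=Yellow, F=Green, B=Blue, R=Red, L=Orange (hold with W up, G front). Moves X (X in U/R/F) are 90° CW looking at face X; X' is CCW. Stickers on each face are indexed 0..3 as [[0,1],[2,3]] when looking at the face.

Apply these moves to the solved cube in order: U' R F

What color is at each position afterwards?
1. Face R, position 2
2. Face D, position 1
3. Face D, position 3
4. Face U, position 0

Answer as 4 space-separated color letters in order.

After move 1 (U'): U=WWWW F=OOGG R=GGRR B=RRBB L=BBOO
After move 2 (R): R=RGRG U=WOWG F=OYGY D=YBYR B=WRWB
After move 3 (F): F=GOYY U=WOOB R=WGGG D=RRYR L=BYOB
Query 1: R[2] = G
Query 2: D[1] = R
Query 3: D[3] = R
Query 4: U[0] = W

Answer: G R R W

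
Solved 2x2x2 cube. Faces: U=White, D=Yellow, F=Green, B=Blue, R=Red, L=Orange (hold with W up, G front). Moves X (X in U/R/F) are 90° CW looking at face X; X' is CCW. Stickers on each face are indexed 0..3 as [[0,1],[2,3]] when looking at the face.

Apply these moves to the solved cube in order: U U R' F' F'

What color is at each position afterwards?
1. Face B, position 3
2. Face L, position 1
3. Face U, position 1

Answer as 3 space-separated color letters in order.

Answer: B O B

Derivation:
After move 1 (U): U=WWWW F=RRGG R=BBRR B=OOBB L=GGOO
After move 2 (U): U=WWWW F=BBGG R=OORR B=GGBB L=RROO
After move 3 (R'): R=OROR U=WBWG F=BWGW D=YBYG B=YGYB
After move 4 (F'): F=WWBG U=WBOO R=BRYR D=ROYG L=RGOW
After move 5 (F'): F=WGWB U=WBBY R=ORRR D=GWYG L=ROOO
Query 1: B[3] = B
Query 2: L[1] = O
Query 3: U[1] = B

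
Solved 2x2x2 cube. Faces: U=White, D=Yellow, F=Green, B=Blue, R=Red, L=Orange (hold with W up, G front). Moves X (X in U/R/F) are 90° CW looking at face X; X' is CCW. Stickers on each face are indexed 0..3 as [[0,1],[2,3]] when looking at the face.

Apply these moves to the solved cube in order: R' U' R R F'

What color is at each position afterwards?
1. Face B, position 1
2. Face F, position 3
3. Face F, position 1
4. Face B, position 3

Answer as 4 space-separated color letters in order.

After move 1 (R'): R=RRRR U=WBWB F=GWGW D=YGYG B=YBYB
After move 2 (U'): U=BBWW F=OOGW R=GWRR B=RRYB L=YBOO
After move 3 (R): R=RGRW U=BOWW F=OGGG D=YYYR B=WRBB
After move 4 (R): R=RRWG U=BGWG F=OYGR D=YBYW B=WROB
After move 5 (F'): F=YROG U=BGRW R=BRYG D=BOYW L=YGOW
Query 1: B[1] = R
Query 2: F[3] = G
Query 3: F[1] = R
Query 4: B[3] = B

Answer: R G R B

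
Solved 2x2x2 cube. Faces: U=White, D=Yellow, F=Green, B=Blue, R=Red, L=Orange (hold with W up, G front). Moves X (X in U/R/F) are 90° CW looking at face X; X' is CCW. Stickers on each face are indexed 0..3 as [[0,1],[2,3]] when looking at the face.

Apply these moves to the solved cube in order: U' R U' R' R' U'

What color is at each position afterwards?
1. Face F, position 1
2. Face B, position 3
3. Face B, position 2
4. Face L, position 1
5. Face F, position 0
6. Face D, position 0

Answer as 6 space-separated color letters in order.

After move 1 (U'): U=WWWW F=OOGG R=GGRR B=RRBB L=BBOO
After move 2 (R): R=RGRG U=WOWG F=OYGY D=YBYR B=WRWB
After move 3 (U'): U=OGWW F=BBGY R=OYRG B=RGWB L=WROO
After move 4 (R'): R=YGOR U=OWWR F=BGGW D=YBYY B=RGBB
After move 5 (R'): R=GRYO U=OBWR F=BWGR D=YGYW B=YGBB
After move 6 (U'): U=BROW F=WRGR R=BWYO B=GRBB L=YGOO
Query 1: F[1] = R
Query 2: B[3] = B
Query 3: B[2] = B
Query 4: L[1] = G
Query 5: F[0] = W
Query 6: D[0] = Y

Answer: R B B G W Y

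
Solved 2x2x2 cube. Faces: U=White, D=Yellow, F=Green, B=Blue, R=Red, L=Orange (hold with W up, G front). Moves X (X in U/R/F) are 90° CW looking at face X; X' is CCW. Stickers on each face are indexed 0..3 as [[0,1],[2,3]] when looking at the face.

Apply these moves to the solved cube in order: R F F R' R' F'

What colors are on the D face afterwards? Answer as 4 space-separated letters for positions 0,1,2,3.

After move 1 (R): R=RRRR U=WGWG F=GYGY D=YBYB B=WBWB
After move 2 (F): F=GGYY U=WGOO R=WRGR D=RRYB L=OYOB
After move 3 (F): F=YGYG U=WGBY R=OROR D=GWYB L=OROR
After move 4 (R'): R=RROO U=WWBW F=YGYY D=GGYG B=BBWB
After move 5 (R'): R=RORO U=WWBB F=YWYW D=GGYY B=GBGB
After move 6 (F'): F=WWYY U=WWRR R=GOGO D=RRYY L=OBOB
Query: D face = RRYY

Answer: R R Y Y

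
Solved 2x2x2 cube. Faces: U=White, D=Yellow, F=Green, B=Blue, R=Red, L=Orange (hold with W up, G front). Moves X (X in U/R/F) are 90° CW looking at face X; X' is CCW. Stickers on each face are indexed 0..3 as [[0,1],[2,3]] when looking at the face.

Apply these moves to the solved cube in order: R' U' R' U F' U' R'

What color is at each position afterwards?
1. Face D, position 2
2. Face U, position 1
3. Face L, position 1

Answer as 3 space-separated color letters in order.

After move 1 (R'): R=RRRR U=WBWB F=GWGW D=YGYG B=YBYB
After move 2 (U'): U=BBWW F=OOGW R=GWRR B=RRYB L=YBOO
After move 3 (R'): R=WRGR U=BYWR F=OBGW D=YOYW B=GRGB
After move 4 (U): U=WBRY F=WRGW R=GRGR B=YBGB L=OBOO
After move 5 (F'): F=RWWG U=WBGG R=ORYR D=BOYW L=OYOR
After move 6 (U'): U=BGWG F=OYWG R=RWYR B=ORGB L=YBOR
After move 7 (R'): R=WRRY U=BGWO F=OGWG D=BYYG B=WROB
Query 1: D[2] = Y
Query 2: U[1] = G
Query 3: L[1] = B

Answer: Y G B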